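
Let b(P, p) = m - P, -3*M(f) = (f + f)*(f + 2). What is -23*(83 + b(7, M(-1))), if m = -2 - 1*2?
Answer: -1656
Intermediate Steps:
m = -4 (m = -2 - 2 = -4)
M(f) = -2*f*(2 + f)/3 (M(f) = -(f + f)*(f + 2)/3 = -2*f*(2 + f)/3)
b(P, p) = -4 - P
-23*(83 + b(7, M(-1))) = -23*(83 + (-4 - 1*7)) = -23*(83 + (-4 - 7)) = -23*(83 - 11) = -23*72 = -1656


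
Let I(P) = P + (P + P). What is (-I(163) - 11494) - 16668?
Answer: -28651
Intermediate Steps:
I(P) = 3*P (I(P) = P + 2*P = 3*P)
(-I(163) - 11494) - 16668 = (-3*163 - 11494) - 16668 = (-1*489 - 11494) - 16668 = (-489 - 11494) - 16668 = -11983 - 16668 = -28651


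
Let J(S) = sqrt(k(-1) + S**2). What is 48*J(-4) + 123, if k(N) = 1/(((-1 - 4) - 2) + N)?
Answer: 123 + 12*sqrt(254) ≈ 314.25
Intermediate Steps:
k(N) = 1/(-7 + N) (k(N) = 1/((-5 - 2) + N) = 1/(-7 + N))
J(S) = sqrt(-1/8 + S**2) (J(S) = sqrt(1/(-7 - 1) + S**2) = sqrt(1/(-8) + S**2) = sqrt(-1/8 + S**2))
48*J(-4) + 123 = 48*(sqrt(-2 + 16*(-4)**2)/4) + 123 = 48*(sqrt(-2 + 16*16)/4) + 123 = 48*(sqrt(-2 + 256)/4) + 123 = 48*(sqrt(254)/4) + 123 = 12*sqrt(254) + 123 = 123 + 12*sqrt(254)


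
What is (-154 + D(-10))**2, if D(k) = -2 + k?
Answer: 27556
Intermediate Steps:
(-154 + D(-10))**2 = (-154 + (-2 - 10))**2 = (-154 - 12)**2 = (-166)**2 = 27556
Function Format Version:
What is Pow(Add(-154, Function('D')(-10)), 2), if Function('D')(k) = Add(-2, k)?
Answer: 27556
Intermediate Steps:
Pow(Add(-154, Function('D')(-10)), 2) = Pow(Add(-154, Add(-2, -10)), 2) = Pow(Add(-154, -12), 2) = Pow(-166, 2) = 27556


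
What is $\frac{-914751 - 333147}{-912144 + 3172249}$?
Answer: $- \frac{1247898}{2260105} \approx -0.55214$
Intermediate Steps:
$\frac{-914751 - 333147}{-912144 + 3172249} = - \frac{1247898}{2260105}$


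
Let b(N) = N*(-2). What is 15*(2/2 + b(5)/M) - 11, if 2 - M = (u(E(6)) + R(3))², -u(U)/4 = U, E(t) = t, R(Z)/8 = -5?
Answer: 8263/2047 ≈ 4.0366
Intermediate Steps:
R(Z) = -40 (R(Z) = 8*(-5) = -40)
u(U) = -4*U
b(N) = -2*N
M = -4094 (M = 2 - (-4*6 - 40)² = 2 - (-24 - 40)² = 2 - 1*(-64)² = 2 - 1*4096 = 2 - 4096 = -4094)
15*(2/2 + b(5)/M) - 11 = 15*(2/2 - 2*5/(-4094)) - 11 = 15*(2*(½) - 10*(-1/4094)) - 11 = 15*(1 + 5/2047) - 11 = 15*(2052/2047) - 11 = 30780/2047 - 11 = 8263/2047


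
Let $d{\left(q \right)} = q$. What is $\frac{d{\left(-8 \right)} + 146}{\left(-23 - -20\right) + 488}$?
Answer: $\frac{138}{485} \approx 0.28454$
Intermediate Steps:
$\frac{d{\left(-8 \right)} + 146}{\left(-23 - -20\right) + 488} = \frac{-8 + 146}{\left(-23 - -20\right) + 488} = \frac{138}{\left(-23 + 20\right) + 488} = \frac{138}{-3 + 488} = \frac{138}{485}$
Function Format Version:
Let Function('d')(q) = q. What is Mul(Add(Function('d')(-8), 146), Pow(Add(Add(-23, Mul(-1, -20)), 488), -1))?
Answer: Rational(138, 485) ≈ 0.28454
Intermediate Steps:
Mul(Add(Function('d')(-8), 146), Pow(Add(Add(-23, Mul(-1, -20)), 488), -1)) = Mul(Add(-8, 146), Pow(Add(Add(-23, Mul(-1, -20)), 488), -1)) = Mul(138, Pow(Add(Add(-23, 20), 488), -1)) = Mul(138, Pow(Add(-3, 488), -1)) = Mul(138, Pow(485, -1)) = Mul(138, Rational(1, 485)) = Rational(138, 485)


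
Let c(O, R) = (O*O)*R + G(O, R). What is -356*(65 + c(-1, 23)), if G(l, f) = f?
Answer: -39516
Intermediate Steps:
c(O, R) = R + R*O² (c(O, R) = (O*O)*R + R = O²*R + R = R*O² + R = R + R*O²)
-356*(65 + c(-1, 23)) = -356*(65 + 23*(1 + (-1)²)) = -356*(65 + 23*(1 + 1)) = -356*(65 + 23*2) = -356*(65 + 46) = -356*111 = -39516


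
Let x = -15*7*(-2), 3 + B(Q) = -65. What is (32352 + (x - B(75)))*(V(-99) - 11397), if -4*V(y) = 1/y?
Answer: -73633037465/198 ≈ -3.7188e+8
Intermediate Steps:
V(y) = -1/(4*y)
B(Q) = -68 (B(Q) = -3 - 65 = -68)
x = 210 (x = -105*(-2) = 210)
(32352 + (x - B(75)))*(V(-99) - 11397) = (32352 + (210 - 1*(-68)))*(-1/4/(-99) - 11397) = (32352 + (210 + 68))*(-1/4*(-1/99) - 11397) = (32352 + 278)*(1/396 - 11397) = 32630*(-4513211/396) = -73633037465/198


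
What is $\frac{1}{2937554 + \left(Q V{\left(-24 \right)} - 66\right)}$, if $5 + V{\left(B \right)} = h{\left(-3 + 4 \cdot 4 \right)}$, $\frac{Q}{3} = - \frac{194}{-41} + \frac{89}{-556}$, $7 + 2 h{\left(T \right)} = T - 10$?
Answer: $\frac{22796}{66960787933} \approx 3.4044 \cdot 10^{-7}$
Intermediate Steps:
$h{\left(T \right)} = - \frac{17}{2} + \frac{T}{2}$ ($h{\left(T \right)} = - \frac{7}{2} + \frac{T - 10}{2} = - \frac{7}{2} + \frac{-10 + T}{2} = - \frac{7}{2} + \left(-5 + \frac{T}{2}\right) = - \frac{17}{2} + \frac{T}{2}$)
$Q = \frac{312645}{22796}$ ($Q = 3 \left(- \frac{194}{-41} + \frac{89}{-556}\right) = 3 \left(\left(-194\right) \left(- \frac{1}{41}\right) + 89 \left(- \frac{1}{556}\right)\right) = 3 \left(\frac{194}{41} - \frac{89}{556}\right) = 3 \cdot \frac{104215}{22796} = \frac{312645}{22796} \approx 13.715$)
$V{\left(B \right)} = -7$ ($V{\left(B \right)} = -5 - \left(\frac{17}{2} - \frac{-3 + 4 \cdot 4}{2}\right) = -5 - \left(\frac{17}{2} - \frac{-3 + 16}{2}\right) = -5 + \left(- \frac{17}{2} + \frac{1}{2} \cdot 13\right) = -5 + \left(- \frac{17}{2} + \frac{13}{2}\right) = -5 - 2 = -7$)
$\frac{1}{2937554 + \left(Q V{\left(-24 \right)} - 66\right)} = \frac{1}{2937554 + \left(\frac{312645}{22796} \left(-7\right) - 66\right)} = \frac{1}{2937554 - \frac{3693051}{22796}} = \frac{1}{\frac{66960787933}{22796}} = \frac{22796}{66960787933}$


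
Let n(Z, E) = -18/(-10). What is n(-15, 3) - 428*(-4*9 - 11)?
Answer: 100589/5 ≈ 20118.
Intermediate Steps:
n(Z, E) = 9/5 (n(Z, E) = -18*(-⅒) = 9/5)
n(-15, 3) - 428*(-4*9 - 11) = 9/5 - 428*(-4*9 - 11) = 9/5 - 428*(-36 - 11) = 9/5 - 428*(-47) = 9/5 + 20116 = 100589/5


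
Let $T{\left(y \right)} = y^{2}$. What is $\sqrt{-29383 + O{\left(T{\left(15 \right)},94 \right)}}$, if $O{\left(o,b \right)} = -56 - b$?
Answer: $i \sqrt{29533} \approx 171.85 i$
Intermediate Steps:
$\sqrt{-29383 + O{\left(T{\left(15 \right)},94 \right)}} = \sqrt{-29383 - 150} = \sqrt{-29533} = i \sqrt{29533}$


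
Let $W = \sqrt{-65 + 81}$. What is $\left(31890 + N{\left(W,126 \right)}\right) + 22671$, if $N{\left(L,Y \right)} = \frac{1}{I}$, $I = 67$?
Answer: $\frac{3655588}{67} \approx 54561.0$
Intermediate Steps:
$W = 4$ ($W = \sqrt{16} = 4$)
$N{\left(L,Y \right)} = \frac{1}{67}$
$\left(31890 + N{\left(W,126 \right)}\right) + 22671 = \left(31890 + \frac{1}{67}\right) + 22671 = \frac{2136631}{67} + 22671 = \frac{3655588}{67}$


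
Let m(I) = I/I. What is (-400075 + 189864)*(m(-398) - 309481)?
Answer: 65056100280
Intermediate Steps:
m(I) = 1
(-400075 + 189864)*(m(-398) - 309481) = (-400075 + 189864)*(1 - 309481) = -210211*(-309480) = 65056100280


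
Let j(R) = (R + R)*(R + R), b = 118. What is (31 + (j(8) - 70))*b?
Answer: 25606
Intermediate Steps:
j(R) = 4*R² (j(R) = (2*R)*(2*R) = 4*R²)
(31 + (j(8) - 70))*b = (31 + (4*8² - 70))*118 = (31 + (4*64 - 70))*118 = (31 + (256 - 70))*118 = (31 + 186)*118 = 217*118 = 25606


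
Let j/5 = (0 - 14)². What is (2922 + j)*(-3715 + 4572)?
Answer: 3344014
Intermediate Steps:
j = 980 (j = 5*(0 - 14)² = 5*(-14)² = 5*196 = 980)
(2922 + j)*(-3715 + 4572) = (2922 + 980)*(-3715 + 4572) = 3902*857 = 3344014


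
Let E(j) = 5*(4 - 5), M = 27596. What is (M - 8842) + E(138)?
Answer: 18749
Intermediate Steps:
E(j) = -5 (E(j) = 5*(-1) = -5)
(M - 8842) + E(138) = (27596 - 8842) - 5 = 18754 - 5 = 18749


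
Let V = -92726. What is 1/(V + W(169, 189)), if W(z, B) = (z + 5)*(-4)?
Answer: -1/93422 ≈ -1.0704e-5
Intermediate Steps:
W(z, B) = -20 - 4*z (W(z, B) = (5 + z)*(-4) = -20 - 4*z)
1/(V + W(169, 189)) = 1/(-92726 + (-20 - 4*169)) = 1/(-92726 + (-20 - 676)) = 1/(-92726 - 696) = 1/(-93422) = -1/93422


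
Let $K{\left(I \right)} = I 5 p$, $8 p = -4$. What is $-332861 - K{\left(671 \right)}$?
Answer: $- \frac{662367}{2} \approx -3.3118 \cdot 10^{5}$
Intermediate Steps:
$p = - \frac{1}{2}$ ($p = \frac{1}{8} \left(-4\right) = - \frac{1}{2} \approx -0.5$)
$K{\left(I \right)} = - \frac{5 I}{2}$ ($K{\left(I \right)} = I 5 \left(- \frac{1}{2}\right) = 5 I \left(- \frac{1}{2}\right) = - \frac{5 I}{2}$)
$-332861 - K{\left(671 \right)} = -332861 - \left(- \frac{5}{2}\right) 671 = -332861 - - \frac{3355}{2} = -332861 + \frac{3355}{2} = - \frac{662367}{2}$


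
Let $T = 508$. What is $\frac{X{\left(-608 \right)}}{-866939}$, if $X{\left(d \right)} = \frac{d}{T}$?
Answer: $\frac{152}{110101253} \approx 1.3805 \cdot 10^{-6}$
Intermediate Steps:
$X{\left(d \right)} = \frac{d}{508}$
$\frac{X{\left(-608 \right)}}{-866939} = \frac{\frac{1}{508} \left(-608\right)}{-866939} = \left(- \frac{152}{127}\right) \left(- \frac{1}{866939}\right) = \frac{152}{110101253}$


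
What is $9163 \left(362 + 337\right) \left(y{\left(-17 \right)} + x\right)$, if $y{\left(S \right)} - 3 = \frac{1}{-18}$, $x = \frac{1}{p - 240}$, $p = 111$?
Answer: $\frac{4852807267}{258} \approx 1.8809 \cdot 10^{7}$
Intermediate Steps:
$x = - \frac{1}{129}$ ($x = \frac{1}{111 - 240} = \frac{1}{-129} = - \frac{1}{129} \approx -0.0077519$)
$y{\left(S \right)} = \frac{53}{18}$ ($y{\left(S \right)} = 3 + \frac{1}{-18} = 3 - \frac{1}{18} = \frac{53}{18}$)
$9163 \left(362 + 337\right) \left(y{\left(-17 \right)} + x\right) = 9163 \left(362 + 337\right) \left(\frac{53}{18} - \frac{1}{129}\right) = 9163 \cdot 699 \cdot \frac{2273}{774} = 9163 \cdot \frac{529609}{258} = \frac{4852807267}{258}$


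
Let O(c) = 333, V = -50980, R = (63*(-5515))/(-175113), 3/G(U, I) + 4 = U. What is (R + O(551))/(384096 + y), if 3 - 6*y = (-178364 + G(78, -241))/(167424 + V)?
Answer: 336976940404896/386381748100811549 ≈ 0.00087214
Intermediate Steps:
G(U, I) = 3/(-4 + U)
R = 38605/19457 (R = -347445*(-1/175113) = 38605/19457 ≈ 1.9841)
y = 39049501/51701136 (y = ½ - (-178364 + 3/(-4 + 78))/(6*(167424 - 50980)) = ½ - (-178364 + 3/74)/(6*116444) = ½ - (-13198933)/(444*116444) = ½ - ⅙*(-13198933/8616856) = ½ + 13198933/51701136 = 39049501/51701136 ≈ 0.75529)
(R + O(551))/(384096 + y) = (38605/19457 + 333)/(384096 + 39049501/51701136) = 6517786/(19457*(19858238582557/51701136)) = (6517786/19457)*(51701136/19858238582557) = 336976940404896/386381748100811549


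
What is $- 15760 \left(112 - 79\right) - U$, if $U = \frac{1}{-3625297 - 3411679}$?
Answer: $- \frac{3659790478079}{7036976} \approx -5.2008 \cdot 10^{5}$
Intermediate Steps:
$U = - \frac{1}{7036976}$ ($U = \frac{1}{-7036976} = - \frac{1}{7036976} \approx -1.4211 \cdot 10^{-7}$)
$- 15760 \left(112 - 79\right) - U = - 15760 \left(112 - 79\right) - - \frac{1}{7036976} = - 15760 \left(112 - 79\right) + \frac{1}{7036976} = \left(-15760\right) 33 + \frac{1}{7036976} = -520080 + \frac{1}{7036976} = - \frac{3659790478079}{7036976}$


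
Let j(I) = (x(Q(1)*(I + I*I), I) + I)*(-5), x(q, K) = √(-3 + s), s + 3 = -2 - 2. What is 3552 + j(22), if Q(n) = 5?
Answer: 3442 - 5*I*√10 ≈ 3442.0 - 15.811*I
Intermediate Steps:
s = -7 (s = -3 + (-2 - 2) = -3 - 4 = -7)
x(q, K) = I*√10 (x(q, K) = √(-3 - 7) = √(-10) = I*√10)
j(I) = -5*I - 5*I*√10 (j(I) = (I*√10 + I)*(-5) = (I + I*√10)*(-5) = -5*I - 5*I*√10)
3552 + j(22) = 3552 + (-5*22 - 5*I*√10) = 3552 + (-110 - 5*I*√10) = 3442 - 5*I*√10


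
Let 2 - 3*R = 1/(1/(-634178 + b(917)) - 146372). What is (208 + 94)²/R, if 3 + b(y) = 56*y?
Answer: 23341797690187068/170620275607 ≈ 1.3681e+5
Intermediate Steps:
b(y) = -3 + 56*y
R = 170620275607/255929539167 (R = ⅔ - 1/(3*(1/(-634178 + (-3 + 56*917)) - 146372)) = ⅔ - 1/(3*(1/(-634178 + (-3 + 51352)) - 146372)) = ⅔ - 1/(3*(1/(-634178 + 51349) - 146372)) = ⅔ - 1/(3*(1/(-582829) - 146372)) = ⅔ - 1/(3*(-1/582829 - 146372)) = ⅔ - 1/(3*(-85309846389/582829)) = ⅔ - ⅓*(-582829/85309846389) = ⅔ + 582829/255929539167 = 170620275607/255929539167 ≈ 0.66667)
(208 + 94)²/R = (208 + 94)²/(170620275607/255929539167) = 302²*(255929539167/170620275607) = 91204*(255929539167/170620275607) = 23341797690187068/170620275607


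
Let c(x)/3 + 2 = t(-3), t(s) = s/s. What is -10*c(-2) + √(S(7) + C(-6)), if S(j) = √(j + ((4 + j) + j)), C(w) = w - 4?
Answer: 30 + I*√5 ≈ 30.0 + 2.2361*I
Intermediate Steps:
C(w) = -4 + w
t(s) = 1
c(x) = -3 (c(x) = -6 + 3*1 = -6 + 3 = -3)
S(j) = √(4 + 3*j) (S(j) = √(j + (4 + 2*j)) = √(4 + 3*j))
-10*c(-2) + √(S(7) + C(-6)) = -10*(-3) + √(√(4 + 3*7) + (-4 - 6)) = 30 + √(√(4 + 21) - 10) = 30 + √(√25 - 10) = 30 + √(5 - 10) = 30 + √(-5) = 30 + I*√5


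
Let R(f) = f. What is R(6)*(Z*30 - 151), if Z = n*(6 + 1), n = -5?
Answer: -7206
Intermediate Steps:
Z = -35 (Z = -5*(6 + 1) = -5*7 = -35)
R(6)*(Z*30 - 151) = 6*(-35*30 - 151) = 6*(-1050 - 151) = 6*(-1201) = -7206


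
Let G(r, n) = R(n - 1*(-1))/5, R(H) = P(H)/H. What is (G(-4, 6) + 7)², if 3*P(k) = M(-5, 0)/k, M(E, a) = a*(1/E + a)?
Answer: 49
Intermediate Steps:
M(E, a) = a*(a + 1/E)
P(k) = 0 (P(k) = ((0² + 0/(-5))/k)/3 = ((0 + 0*(-⅕))/k)/3 = ((0 + 0)/k)/3 = (0/k)/3 = (⅓)*0 = 0)
R(H) = 0 (R(H) = 0/H = 0)
G(r, n) = 0 (G(r, n) = 0/5 = 0*(⅕) = 0)
(G(-4, 6) + 7)² = (0 + 7)² = 7² = 49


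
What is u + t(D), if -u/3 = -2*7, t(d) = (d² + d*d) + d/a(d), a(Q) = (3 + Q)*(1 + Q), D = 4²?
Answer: 178958/323 ≈ 554.05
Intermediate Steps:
D = 16
a(Q) = (1 + Q)*(3 + Q)
t(d) = 2*d² + d/(3 + d² + 4*d) (t(d) = (d² + d*d) + d/(3 + d² + 4*d) = (d² + d²) + d/(3 + d² + 4*d) = 2*d² + d/(3 + d² + 4*d))
u = 42 (u = -(-6)*7 = -3*(-14) = 42)
u + t(D) = 42 + 16*(1 + 2*16*(3 + 16² + 4*16))/(3 + 16² + 4*16) = 42 + 16*(1 + 2*16*(3 + 256 + 64))/(3 + 256 + 64) = 42 + 16*(1 + 2*16*323)/323 = 42 + 16*(1/323)*(1 + 10336) = 42 + 16*(1/323)*10337 = 42 + 165392/323 = 178958/323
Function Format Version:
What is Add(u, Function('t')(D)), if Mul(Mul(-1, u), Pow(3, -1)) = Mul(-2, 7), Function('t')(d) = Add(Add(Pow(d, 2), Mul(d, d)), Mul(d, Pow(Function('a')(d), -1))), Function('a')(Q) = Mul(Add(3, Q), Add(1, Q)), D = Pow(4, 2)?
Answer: Rational(178958, 323) ≈ 554.05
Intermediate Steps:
D = 16
Function('a')(Q) = Mul(Add(1, Q), Add(3, Q))
Function('t')(d) = Add(Mul(2, Pow(d, 2)), Mul(d, Pow(Add(3, Pow(d, 2), Mul(4, d)), -1))) (Function('t')(d) = Add(Add(Pow(d, 2), Mul(d, d)), Mul(d, Pow(Add(3, Pow(d, 2), Mul(4, d)), -1))) = Add(Add(Pow(d, 2), Pow(d, 2)), Mul(d, Pow(Add(3, Pow(d, 2), Mul(4, d)), -1))) = Add(Mul(2, Pow(d, 2)), Mul(d, Pow(Add(3, Pow(d, 2), Mul(4, d)), -1))))
u = 42 (u = Mul(-3, Mul(-2, 7)) = Mul(-3, -14) = 42)
Add(u, Function('t')(D)) = Add(42, Mul(16, Pow(Add(3, Pow(16, 2), Mul(4, 16)), -1), Add(1, Mul(2, 16, Add(3, Pow(16, 2), Mul(4, 16)))))) = Add(42, Mul(16, Pow(Add(3, 256, 64), -1), Add(1, Mul(2, 16, Add(3, 256, 64))))) = Add(42, Mul(16, Pow(323, -1), Add(1, Mul(2, 16, 323)))) = Add(42, Mul(16, Rational(1, 323), Add(1, 10336))) = Add(42, Mul(16, Rational(1, 323), 10337)) = Add(42, Rational(165392, 323)) = Rational(178958, 323)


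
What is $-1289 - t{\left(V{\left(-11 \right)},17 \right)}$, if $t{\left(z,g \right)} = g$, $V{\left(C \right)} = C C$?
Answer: $-1306$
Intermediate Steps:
$V{\left(C \right)} = C^{2}$
$-1289 - t{\left(V{\left(-11 \right)},17 \right)} = -1289 - 17 = -1306$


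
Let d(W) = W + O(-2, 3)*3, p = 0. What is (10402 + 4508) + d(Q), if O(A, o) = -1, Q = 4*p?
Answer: 14907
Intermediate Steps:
Q = 0 (Q = 4*0 = 0)
d(W) = -3 + W (d(W) = W - 1*3 = W - 3 = -3 + W)
(10402 + 4508) + d(Q) = (10402 + 4508) + (-3 + 0) = 14910 - 3 = 14907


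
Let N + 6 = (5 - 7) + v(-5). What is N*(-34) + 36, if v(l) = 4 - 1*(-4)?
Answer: 36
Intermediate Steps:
v(l) = 8 (v(l) = 4 + 4 = 8)
N = 0 (N = -6 + ((5 - 7) + 8) = -6 + (-2 + 8) = -6 + 6 = 0)
N*(-34) + 36 = 0*(-34) + 36 = 0 + 36 = 36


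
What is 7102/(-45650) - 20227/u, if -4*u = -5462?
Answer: -933060331/62335075 ≈ -14.968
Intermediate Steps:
u = 2731/2 (u = -¼*(-5462) = 2731/2 ≈ 1365.5)
7102/(-45650) - 20227/u = 7102/(-45650) - 20227/2731/2 = 7102*(-1/45650) - 20227*2/2731 = -3551/22825 - 40454/2731 = -933060331/62335075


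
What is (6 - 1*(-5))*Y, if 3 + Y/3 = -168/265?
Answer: -31779/265 ≈ -119.92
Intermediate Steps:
Y = -2889/265 (Y = -9 + 3*(-168/265) = -9 - 504/265 = -2889/265 ≈ -10.902)
(6 - 1*(-5))*Y = (6 - 1*(-5))*(-2889/265) = (6 + 5)*(-2889/265) = 11*(-2889/265) = -31779/265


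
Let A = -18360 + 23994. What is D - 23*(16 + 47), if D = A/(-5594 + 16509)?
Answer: -15810201/10915 ≈ -1448.5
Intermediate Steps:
A = 5634
D = 5634/10915 (D = 5634/(-5594 + 16509) = 5634/10915 ≈ 0.51617)
D - 23*(16 + 47) = 5634/10915 - 23*(16 + 47) = 5634/10915 - 23*63 = 5634/10915 - 1449 = -15810201/10915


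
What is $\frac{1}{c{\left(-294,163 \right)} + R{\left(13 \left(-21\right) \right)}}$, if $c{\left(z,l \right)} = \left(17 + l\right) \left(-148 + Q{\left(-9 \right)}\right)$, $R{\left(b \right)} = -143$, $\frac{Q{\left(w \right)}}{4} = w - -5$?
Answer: $- \frac{1}{29663} \approx -3.3712 \cdot 10^{-5}$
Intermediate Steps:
$Q{\left(w \right)} = 20 + 4 w$ ($Q{\left(w \right)} = 4 \left(w - -5\right) = 4 \left(w + 5\right) = 4 \left(5 + w\right) = 20 + 4 w$)
$c{\left(z,l \right)} = -2788 - 164 l$ ($c{\left(z,l \right)} = \left(17 + l\right) \left(-148 + \left(20 + 4 \left(-9\right)\right)\right) = \left(17 + l\right) \left(-148 + \left(20 - 36\right)\right) = \left(17 + l\right) \left(-148 - 16\right) = \left(17 + l\right) \left(-164\right) = -2788 - 164 l$)
$\frac{1}{c{\left(-294,163 \right)} + R{\left(13 \left(-21\right) \right)}} = \frac{1}{\left(-2788 - 26732\right) - 143} = \frac{1}{-29520 - 143} = \frac{1}{-29663} = - \frac{1}{29663}$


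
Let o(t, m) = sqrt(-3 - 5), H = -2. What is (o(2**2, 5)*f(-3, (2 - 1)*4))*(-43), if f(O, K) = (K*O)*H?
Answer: -2064*I*sqrt(2) ≈ -2918.9*I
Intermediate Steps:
f(O, K) = -2*K*O (f(O, K) = (K*O)*(-2) = -2*K*O)
o(t, m) = 2*I*sqrt(2) (o(t, m) = sqrt(-8) = 2*I*sqrt(2))
(o(2**2, 5)*f(-3, (2 - 1)*4))*(-43) = ((2*I*sqrt(2))*(-2*(2 - 1)*4*(-3)))*(-43) = ((2*I*sqrt(2))*(-2*1*4*(-3)))*(-43) = ((2*I*sqrt(2))*(-2*4*(-3)))*(-43) = ((2*I*sqrt(2))*24)*(-43) = (48*I*sqrt(2))*(-43) = -2064*I*sqrt(2)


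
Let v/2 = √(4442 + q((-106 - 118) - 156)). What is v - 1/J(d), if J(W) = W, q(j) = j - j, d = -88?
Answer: 1/88 + 2*√4442 ≈ 133.31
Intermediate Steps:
q(j) = 0
v = 2*√4442 (v = 2*√(4442 + 0) = 2*√4442 ≈ 133.30)
v - 1/J(d) = 2*√4442 - 1/(-88) = 2*√4442 - 1*(-1/88) = 2*√4442 + 1/88 = 1/88 + 2*√4442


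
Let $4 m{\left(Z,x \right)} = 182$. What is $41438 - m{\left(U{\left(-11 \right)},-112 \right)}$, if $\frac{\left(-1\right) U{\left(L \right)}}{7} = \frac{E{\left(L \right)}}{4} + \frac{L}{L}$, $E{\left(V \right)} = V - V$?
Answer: $\frac{82785}{2} \approx 41393.0$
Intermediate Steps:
$E{\left(V \right)} = 0$
$U{\left(L \right)} = -7$ ($U{\left(L \right)} = - 7 \left(\frac{0}{4} + \frac{L}{L}\right) = - 7 \left(0 \cdot \frac{1}{4} + 1\right) = - 7 \left(0 + 1\right) = \left(-7\right) 1 = -7$)
$m{\left(Z,x \right)} = \frac{91}{2}$ ($m{\left(Z,x \right)} = \frac{1}{4} \cdot 182 = \frac{91}{2}$)
$41438 - m{\left(U{\left(-11 \right)},-112 \right)} = 41438 - \frac{91}{2} = \frac{82785}{2}$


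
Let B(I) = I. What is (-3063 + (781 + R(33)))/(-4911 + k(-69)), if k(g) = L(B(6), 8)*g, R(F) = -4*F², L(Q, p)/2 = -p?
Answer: 6638/3807 ≈ 1.7436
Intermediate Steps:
L(Q, p) = -2*p (L(Q, p) = 2*(-p) = -2*p)
k(g) = -16*g (k(g) = (-2*8)*g = -16*g)
(-3063 + (781 + R(33)))/(-4911 + k(-69)) = (-3063 + (781 - 4*33²))/(-4911 - 16*(-69)) = (-3063 + (781 - 4*1089))/(-4911 + 1104) = (-3063 + (781 - 4356))/(-3807) = (-3063 - 3575)*(-1/3807) = -6638*(-1/3807) = 6638/3807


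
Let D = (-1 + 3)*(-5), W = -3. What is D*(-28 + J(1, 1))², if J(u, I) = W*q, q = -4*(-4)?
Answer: -57760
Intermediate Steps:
q = 16
D = -10 (D = 2*(-5) = -10)
J(u, I) = -48 (J(u, I) = -3*16 = -48)
D*(-28 + J(1, 1))² = -10*(-28 - 48)² = -10*(-76)² = -10*5776 = -57760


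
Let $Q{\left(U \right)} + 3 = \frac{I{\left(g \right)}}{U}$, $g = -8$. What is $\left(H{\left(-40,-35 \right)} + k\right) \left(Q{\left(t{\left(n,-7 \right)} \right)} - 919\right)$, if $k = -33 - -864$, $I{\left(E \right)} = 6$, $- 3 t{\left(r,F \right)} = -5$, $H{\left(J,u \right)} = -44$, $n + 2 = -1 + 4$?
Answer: $- \frac{3613904}{5} \approx -7.2278 \cdot 10^{5}$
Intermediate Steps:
$n = 1$ ($n = -2 + \left(-1 + 4\right) = -2 + 3 = 1$)
$t{\left(r,F \right)} = \frac{5}{3}$ ($t{\left(r,F \right)} = \left(- \frac{1}{3}\right) \left(-5\right) = \frac{5}{3}$)
$k = 831$ ($k = -33 + 864 = 831$)
$Q{\left(U \right)} = -3 + \frac{6}{U}$
$\left(H{\left(-40,-35 \right)} + k\right) \left(Q{\left(t{\left(n,-7 \right)} \right)} - 919\right) = \left(-44 + 831\right) \left(\left(-3 + \frac{6}{\frac{5}{3}}\right) - 919\right) = 787 \left(\left(-3 + 6 \cdot \frac{3}{5}\right) - 919\right) = 787 \left(\left(-3 + \frac{18}{5}\right) - 919\right) = 787 \left(\frac{3}{5} - 919\right) = 787 \left(- \frac{4592}{5}\right) = - \frac{3613904}{5}$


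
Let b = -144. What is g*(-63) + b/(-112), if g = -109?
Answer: 48078/7 ≈ 6868.3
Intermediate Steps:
g*(-63) + b/(-112) = -109*(-63) - 144/(-112) = 6867 - 144*(-1/112) = 6867 + 9/7 = 48078/7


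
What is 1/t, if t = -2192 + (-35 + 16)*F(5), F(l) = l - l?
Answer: -1/2192 ≈ -0.00045620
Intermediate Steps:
F(l) = 0
t = -2192 (t = -2192 + (-35 + 16)*0 = -2192 - 19*0 = -2192 + 0 = -2192)
1/t = 1/(-2192) = -1/2192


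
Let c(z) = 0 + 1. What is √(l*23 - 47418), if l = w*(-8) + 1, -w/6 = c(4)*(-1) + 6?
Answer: 25*I*√67 ≈ 204.63*I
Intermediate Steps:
c(z) = 1
w = -30 (w = -6*(1*(-1) + 6) = -6*(-1 + 6) = -6*5 = -30)
l = 241 (l = -30*(-8) + 1 = 240 + 1 = 241)
√(l*23 - 47418) = √(241*23 - 47418) = √(5543 - 47418) = √(-41875) = 25*I*√67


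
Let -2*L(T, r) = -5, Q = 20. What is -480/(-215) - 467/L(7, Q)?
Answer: -39682/215 ≈ -184.57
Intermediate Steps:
L(T, r) = 5/2 (L(T, r) = -½*(-5) = 5/2)
-480/(-215) - 467/L(7, Q) = -480/(-215) - 467/5/2 = -480*(-1/215) - 467*⅖ = 96/43 - 934/5 = -39682/215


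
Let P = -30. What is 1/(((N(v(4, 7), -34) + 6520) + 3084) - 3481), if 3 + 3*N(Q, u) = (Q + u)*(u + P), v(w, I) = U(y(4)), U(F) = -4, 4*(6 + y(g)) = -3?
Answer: 3/20798 ≈ 0.00014424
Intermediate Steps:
y(g) = -27/4 (y(g) = -6 + (¼)*(-3) = -6 - ¾ = -27/4)
v(w, I) = -4
N(Q, u) = -1 + (-30 + u)*(Q + u)/3 (N(Q, u) = -1 + ((Q + u)*(u - 30))/3 = -1 + ((Q + u)*(-30 + u))/3 = -1 + ((-30 + u)*(Q + u))/3 = -1 + (-30 + u)*(Q + u)/3)
1/(((N(v(4, 7), -34) + 6520) + 3084) - 3481) = 1/((((-1 - 10*(-4) - 10*(-34) + (⅓)*(-34)² + (⅓)*(-4)*(-34)) + 6520) + 3084) - 3481) = 1/((((-1 + 40 + 340 + (⅓)*1156 + 136/3) + 6520) + 3084) - 3481) = 1/((((-1 + 40 + 340 + 1156/3 + 136/3) + 6520) + 3084) - 3481) = 1/(((2429/3 + 6520) + 3084) - 3481) = 1/((21989/3 + 3084) - 3481) = 1/(31241/3 - 3481) = 1/(20798/3) = 3/20798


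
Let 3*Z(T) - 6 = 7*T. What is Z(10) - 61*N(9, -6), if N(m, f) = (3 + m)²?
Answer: -26276/3 ≈ -8758.7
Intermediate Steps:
Z(T) = 2 + 7*T/3 (Z(T) = 2 + (7*T)/3 = 2 + 7*T/3)
Z(10) - 61*N(9, -6) = (2 + (7/3)*10) - 61*(3 + 9)² = (2 + 70/3) - 61*12² = 76/3 - 61*144 = 76/3 - 8784 = -26276/3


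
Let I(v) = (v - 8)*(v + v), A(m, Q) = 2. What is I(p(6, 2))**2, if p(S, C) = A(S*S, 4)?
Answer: 576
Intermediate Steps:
p(S, C) = 2
I(v) = 2*v*(-8 + v) (I(v) = (-8 + v)*(2*v) = 2*v*(-8 + v))
I(p(6, 2))**2 = (2*2*(-8 + 2))**2 = (2*2*(-6))**2 = (-24)**2 = 576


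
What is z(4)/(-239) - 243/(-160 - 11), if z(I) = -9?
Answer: 6624/4541 ≈ 1.4587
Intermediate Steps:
z(4)/(-239) - 243/(-160 - 11) = -9/(-239) - 243/(-160 - 11) = -9*(-1/239) - 243/(-171) = 9/239 - 243*(-1/171) = 9/239 + 27/19 = 6624/4541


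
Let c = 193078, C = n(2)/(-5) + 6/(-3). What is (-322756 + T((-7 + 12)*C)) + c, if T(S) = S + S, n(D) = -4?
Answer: -129690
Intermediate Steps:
C = -6/5 (C = -4/(-5) + 6/(-3) = -4*(-⅕) + 6*(-⅓) = ⅘ - 2 = -6/5 ≈ -1.2000)
T(S) = 2*S
(-322756 + T((-7 + 12)*C)) + c = (-322756 + 2*((-7 + 12)*(-6/5))) + 193078 = (-322756 + 2*(5*(-6/5))) + 193078 = (-322756 + 2*(-6)) + 193078 = (-322756 - 12) + 193078 = -322768 + 193078 = -129690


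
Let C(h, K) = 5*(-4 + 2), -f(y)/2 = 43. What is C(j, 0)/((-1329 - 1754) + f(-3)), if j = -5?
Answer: 10/3169 ≈ 0.0031556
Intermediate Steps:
f(y) = -86 (f(y) = -2*43 = -86)
C(h, K) = -10 (C(h, K) = 5*(-2) = -10)
C(j, 0)/((-1329 - 1754) + f(-3)) = -10/((-1329 - 1754) - 86) = -10/(-3083 - 86) = -10/(-3169) = -10*(-1/3169) = 10/3169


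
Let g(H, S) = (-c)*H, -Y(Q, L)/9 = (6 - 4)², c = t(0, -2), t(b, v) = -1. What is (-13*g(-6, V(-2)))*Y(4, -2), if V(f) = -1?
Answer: -2808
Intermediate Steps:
c = -1
Y(Q, L) = -36 (Y(Q, L) = -9*(6 - 4)² = -9*2² = -9*4 = -36)
g(H, S) = H (g(H, S) = (-1*(-1))*H = 1*H = H)
(-13*g(-6, V(-2)))*Y(4, -2) = -13*(-6)*(-36) = 78*(-36) = -2808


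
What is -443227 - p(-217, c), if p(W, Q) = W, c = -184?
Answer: -443010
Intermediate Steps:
-443227 - p(-217, c) = -443227 - 1*(-217) = -443227 + 217 = -443010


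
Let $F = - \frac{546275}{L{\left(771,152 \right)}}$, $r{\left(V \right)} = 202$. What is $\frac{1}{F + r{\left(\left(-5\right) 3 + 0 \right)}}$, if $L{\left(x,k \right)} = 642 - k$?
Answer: $- \frac{98}{89459} \approx -0.0010955$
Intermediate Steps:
$F = - \frac{109255}{98}$ ($F = - \frac{546275}{642 - 152} = - \frac{546275}{490} = \left(-546275\right) \frac{1}{490} = - \frac{109255}{98} \approx -1114.8$)
$\frac{1}{F + r{\left(\left(-5\right) 3 + 0 \right)}} = \frac{1}{- \frac{109255}{98} + 202} = \frac{1}{- \frac{89459}{98}} = - \frac{98}{89459}$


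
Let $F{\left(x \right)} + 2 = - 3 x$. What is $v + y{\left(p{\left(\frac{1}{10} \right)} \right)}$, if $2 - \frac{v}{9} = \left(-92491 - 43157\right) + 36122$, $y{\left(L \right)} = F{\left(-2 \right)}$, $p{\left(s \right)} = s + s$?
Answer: $895756$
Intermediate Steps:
$F{\left(x \right)} = -2 - 3 x$
$p{\left(s \right)} = 2 s$
$y{\left(L \right)} = 4$ ($y{\left(L \right)} = -2 - -6 = -2 + 6 = 4$)
$v = 895752$ ($v = 18 - 9 \left(\left(-92491 - 43157\right) + 36122\right) = 18 - 9 \left(-135648 + 36122\right) = 18 - -895734 = 18 + 895734 = 895752$)
$v + y{\left(p{\left(\frac{1}{10} \right)} \right)} = 895752 + 4 = 895756$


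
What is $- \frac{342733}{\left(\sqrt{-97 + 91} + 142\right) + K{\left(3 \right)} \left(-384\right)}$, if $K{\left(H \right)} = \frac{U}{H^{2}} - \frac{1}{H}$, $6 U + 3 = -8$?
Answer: $- \frac{4833563499}{4911221} + \frac{27761373 i \sqrt{6}}{9822442} \approx -984.19 + 6.923 i$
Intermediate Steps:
$U = - \frac{11}{6}$ ($U = - \frac{1}{2} + \frac{1}{6} \left(-8\right) = - \frac{1}{2} - \frac{4}{3} = - \frac{11}{6} \approx -1.8333$)
$K{\left(H \right)} = - \frac{1}{H} - \frac{11}{6 H^{2}}$ ($K{\left(H \right)} = - \frac{11}{6 H^{2}} - \frac{1}{H} = - \frac{1}{H} - \frac{11}{6 H^{2}}$)
$- \frac{342733}{\left(\sqrt{-97 + 91} + 142\right) + K{\left(3 \right)} \left(-384\right)} = - \frac{342733}{\left(\sqrt{-97 + 91} + 142\right) + \frac{- \frac{11}{6} - 3}{9} \left(-384\right)} = - \frac{342733}{\left(\sqrt{-6} + 142\right) + \frac{- \frac{11}{6} - 3}{9} \left(-384\right)} = - \frac{342733}{\left(i \sqrt{6} + 142\right) + \frac{1}{9} \left(- \frac{29}{6}\right) \left(-384\right)} = - \frac{342733}{\left(142 + i \sqrt{6}\right) - - \frac{1856}{9}} = - \frac{342733}{\left(142 + i \sqrt{6}\right) + \frac{1856}{9}} = - \frac{342733}{\frac{3134}{9} + i \sqrt{6}}$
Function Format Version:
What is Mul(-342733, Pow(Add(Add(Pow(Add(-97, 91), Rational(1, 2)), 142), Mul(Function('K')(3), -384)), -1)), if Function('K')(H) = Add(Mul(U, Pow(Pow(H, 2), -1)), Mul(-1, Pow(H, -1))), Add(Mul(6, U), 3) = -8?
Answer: Add(Rational(-4833563499, 4911221), Mul(Rational(27761373, 9822442), I, Pow(6, Rational(1, 2)))) ≈ Add(-984.19, Mul(6.9230, I))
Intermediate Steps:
U = Rational(-11, 6) (U = Add(Rational(-1, 2), Mul(Rational(1, 6), -8)) = Add(Rational(-1, 2), Rational(-4, 3)) = Rational(-11, 6) ≈ -1.8333)
Function('K')(H) = Add(Mul(-1, Pow(H, -1)), Mul(Rational(-11, 6), Pow(H, -2))) (Function('K')(H) = Add(Mul(Rational(-11, 6), Pow(Pow(H, 2), -1)), Mul(-1, Pow(H, -1))) = Add(Mul(Rational(-11, 6), Pow(H, -2)), Mul(-1, Pow(H, -1))) = Add(Mul(-1, Pow(H, -1)), Mul(Rational(-11, 6), Pow(H, -2))))
Mul(-342733, Pow(Add(Add(Pow(Add(-97, 91), Rational(1, 2)), 142), Mul(Function('K')(3), -384)), -1)) = Mul(-342733, Pow(Add(Add(Pow(Add(-97, 91), Rational(1, 2)), 142), Mul(Mul(Pow(3, -2), Add(Rational(-11, 6), Mul(-1, 3))), -384)), -1)) = Mul(-342733, Pow(Add(Add(Pow(-6, Rational(1, 2)), 142), Mul(Mul(Rational(1, 9), Add(Rational(-11, 6), -3)), -384)), -1)) = Mul(-342733, Pow(Add(Add(Mul(I, Pow(6, Rational(1, 2))), 142), Mul(Mul(Rational(1, 9), Rational(-29, 6)), -384)), -1)) = Mul(-342733, Pow(Add(Add(142, Mul(I, Pow(6, Rational(1, 2)))), Mul(Rational(-29, 54), -384)), -1)) = Mul(-342733, Pow(Add(Add(142, Mul(I, Pow(6, Rational(1, 2)))), Rational(1856, 9)), -1)) = Mul(-342733, Pow(Add(Rational(3134, 9), Mul(I, Pow(6, Rational(1, 2)))), -1))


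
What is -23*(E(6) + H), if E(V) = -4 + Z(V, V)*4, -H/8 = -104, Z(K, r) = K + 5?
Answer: -20056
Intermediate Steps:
Z(K, r) = 5 + K
H = 832 (H = -8*(-104) = 832)
E(V) = 16 + 4*V (E(V) = -4 + (5 + V)*4 = -4 + (20 + 4*V) = 16 + 4*V)
-23*(E(6) + H) = -23*((16 + 4*6) + 832) = -23*((16 + 24) + 832) = -23*(40 + 832) = -23*872 = -20056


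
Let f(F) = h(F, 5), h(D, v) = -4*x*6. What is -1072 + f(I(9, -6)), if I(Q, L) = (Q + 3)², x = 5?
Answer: -1192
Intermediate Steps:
I(Q, L) = (3 + Q)²
h(D, v) = -120 (h(D, v) = -4*5*6 = -20*6 = -120)
f(F) = -120
-1072 + f(I(9, -6)) = -1072 - 120 = -1192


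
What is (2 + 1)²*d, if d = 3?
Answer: 27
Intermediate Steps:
(2 + 1)²*d = (2 + 1)²*3 = 3²*3 = 9*3 = 27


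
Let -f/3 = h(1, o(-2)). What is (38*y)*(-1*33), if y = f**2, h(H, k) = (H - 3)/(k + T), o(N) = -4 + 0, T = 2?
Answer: -11286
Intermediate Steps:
o(N) = -4
h(H, k) = (-3 + H)/(2 + k) (h(H, k) = (H - 3)/(k + 2) = (-3 + H)/(2 + k))
f = -3 (f = -3*(-3 + 1)/(2 - 4) = -3*(-2)/(-2) = -(-3)*(-2)/2 = -3*1 = -3)
y = 9 (y = (-3)**2 = 9)
(38*y)*(-1*33) = (38*9)*(-1*33) = 342*(-33) = -11286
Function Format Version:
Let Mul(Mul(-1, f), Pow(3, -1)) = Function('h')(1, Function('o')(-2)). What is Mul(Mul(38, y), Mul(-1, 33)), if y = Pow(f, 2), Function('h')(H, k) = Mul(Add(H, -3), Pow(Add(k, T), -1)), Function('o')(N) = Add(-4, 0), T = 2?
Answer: -11286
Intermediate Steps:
Function('o')(N) = -4
Function('h')(H, k) = Mul(Pow(Add(2, k), -1), Add(-3, H)) (Function('h')(H, k) = Mul(Add(H, -3), Pow(Add(k, 2), -1)) = Mul(Add(-3, H), Pow(Add(2, k), -1)) = Mul(Pow(Add(2, k), -1), Add(-3, H)))
f = -3 (f = Mul(-3, Mul(Pow(Add(2, -4), -1), Add(-3, 1))) = Mul(-3, Mul(Pow(-2, -1), -2)) = Mul(-3, Mul(Rational(-1, 2), -2)) = Mul(-3, 1) = -3)
y = 9 (y = Pow(-3, 2) = 9)
Mul(Mul(38, y), Mul(-1, 33)) = Mul(Mul(38, 9), Mul(-1, 33)) = Mul(342, -33) = -11286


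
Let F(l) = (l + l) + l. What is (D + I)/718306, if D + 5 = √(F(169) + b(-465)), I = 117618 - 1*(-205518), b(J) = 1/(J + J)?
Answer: 323131/718306 + √438503370/668024580 ≈ 0.44988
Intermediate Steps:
b(J) = 1/(2*J)
I = 323136 (I = 117618 + 205518 = 323136)
F(l) = 3*l (F(l) = 2*l + l = 3*l)
D = -5 + √438503370/930 (D = -5 + √(3*169 + (½)/(-465)) = -5 + √(507 + (½)*(-1/465)) = -5 + √(507 - 1/930) = -5 + √(471509/930) = -5 + √438503370/930 ≈ 17.517)
(D + I)/718306 = ((-5 + √438503370/930) + 323136)/718306 = (323131 + √438503370/930)*(1/718306) = 323131/718306 + √438503370/668024580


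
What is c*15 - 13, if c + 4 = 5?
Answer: 2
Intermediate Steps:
c = 1 (c = -4 + 5 = 1)
c*15 - 13 = 1*15 - 13 = 15 - 13 = 2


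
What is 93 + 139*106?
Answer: 14827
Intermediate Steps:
93 + 139*106 = 93 + 14734 = 14827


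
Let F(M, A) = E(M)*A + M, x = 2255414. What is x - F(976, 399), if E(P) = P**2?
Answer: -377823386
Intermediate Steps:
F(M, A) = M + A*M**2 (F(M, A) = M**2*A + M = A*M**2 + M = M + A*M**2)
x - F(976, 399) = 2255414 - 976*(1 + 399*976) = 2255414 - 976*(1 + 389424) = 2255414 - 976*389425 = 2255414 - 1*380078800 = 2255414 - 380078800 = -377823386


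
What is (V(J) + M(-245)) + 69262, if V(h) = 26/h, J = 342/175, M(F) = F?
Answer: 11804182/171 ≈ 69030.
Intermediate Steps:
J = 342/175 (J = 342*(1/175) = 342/175 ≈ 1.9543)
(V(J) + M(-245)) + 69262 = (26/(342/175) - 245) + 69262 = (26*(175/342) - 245) + 69262 = (2275/171 - 245) + 69262 = -39620/171 + 69262 = 11804182/171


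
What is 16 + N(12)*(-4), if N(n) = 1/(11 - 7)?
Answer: 15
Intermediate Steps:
N(n) = ¼ (N(n) = 1/4 = ¼)
16 + N(12)*(-4) = 16 + (¼)*(-4) = 16 - 1 = 15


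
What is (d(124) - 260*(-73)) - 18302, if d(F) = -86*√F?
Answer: 678 - 172*√31 ≈ -279.66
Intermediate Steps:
(d(124) - 260*(-73)) - 18302 = (-172*√31 - 260*(-73)) - 18302 = (-172*√31 + 18980) - 18302 = (18980 - 172*√31) - 18302 = 678 - 172*√31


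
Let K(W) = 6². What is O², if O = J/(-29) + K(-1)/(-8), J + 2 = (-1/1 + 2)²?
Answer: 67081/3364 ≈ 19.941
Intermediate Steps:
J = -1 (J = -2 + (-1/1 + 2)² = -2 + (-1*1 + 2)² = -2 + (-1 + 2)² = -2 + 1² = -2 + 1 = -1)
K(W) = 36
O = -259/58 (O = -1/(-29) + 36/(-8) = -1*(-1/29) + 36*(-⅛) = 1/29 - 9/2 = -259/58 ≈ -4.4655)
O² = (-259/58)² = 67081/3364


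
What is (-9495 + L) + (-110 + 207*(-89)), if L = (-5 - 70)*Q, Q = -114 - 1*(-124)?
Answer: -28778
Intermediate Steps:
Q = 10 (Q = -114 + 124 = 10)
L = -750 (L = (-5 - 70)*10 = -75*10 = -750)
(-9495 + L) + (-110 + 207*(-89)) = (-9495 - 750) + (-110 + 207*(-89)) = -10245 + (-110 - 18423) = -10245 - 18533 = -28778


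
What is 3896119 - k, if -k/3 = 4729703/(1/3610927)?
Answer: 51235840690162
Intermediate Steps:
k = -51235836794043 (k = -14189109/(1/3610927) = -14189109/1/3610927 = -14189109*3610927 = -3*17078612264681 = -51235836794043)
3896119 - k = 3896119 - 1*(-51235836794043) = 3896119 + 51235836794043 = 51235840690162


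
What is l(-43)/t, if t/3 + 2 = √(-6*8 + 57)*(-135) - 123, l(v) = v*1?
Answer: 43/1590 ≈ 0.027044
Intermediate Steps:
l(v) = v
t = -1590 (t = -6 + 3*(√(-6*8 + 57)*(-135) - 123) = -6 + 3*(√(-48 + 57)*(-135) - 123) = -6 + 3*(√9*(-135) - 123) = -6 + 3*(3*(-135) - 123) = -6 + 3*(-405 - 123) = -6 + 3*(-528) = -6 - 1584 = -1590)
l(-43)/t = -43/(-1590) = -43*(-1/1590) = 43/1590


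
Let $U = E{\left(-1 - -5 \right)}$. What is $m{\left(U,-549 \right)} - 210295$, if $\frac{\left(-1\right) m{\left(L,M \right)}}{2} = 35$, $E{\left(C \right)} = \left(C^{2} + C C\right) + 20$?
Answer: $-210365$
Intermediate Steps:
$E{\left(C \right)} = 20 + 2 C^{2}$ ($E{\left(C \right)} = \left(C^{2} + C^{2}\right) + 20 = 2 C^{2} + 20 = 20 + 2 C^{2}$)
$U = 52$ ($U = 20 + 2 \left(-1 - -5\right)^{2} = 20 + 2 \left(-1 + 5\right)^{2} = 20 + 2 \cdot 4^{2} = 20 + 2 \cdot 16 = 20 + 32 = 52$)
$m{\left(L,M \right)} = -70$ ($m{\left(L,M \right)} = \left(-2\right) 35 = -70$)
$m{\left(U,-549 \right)} - 210295 = -70 - 210295 = -210365$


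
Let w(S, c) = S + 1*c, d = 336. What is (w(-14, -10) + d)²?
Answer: 97344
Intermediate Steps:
w(S, c) = S + c
(w(-14, -10) + d)² = ((-14 - 10) + 336)² = (-24 + 336)² = 312² = 97344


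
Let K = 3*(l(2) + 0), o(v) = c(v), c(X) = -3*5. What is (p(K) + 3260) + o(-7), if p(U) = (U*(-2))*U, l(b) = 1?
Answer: 3227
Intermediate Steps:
c(X) = -15
o(v) = -15
K = 3 (K = 3*(1 + 0) = 3*1 = 3)
p(U) = -2*U² (p(U) = (-2*U)*U = -2*U²)
(p(K) + 3260) + o(-7) = (-2*3² + 3260) - 15 = (-2*9 + 3260) - 15 = (-18 + 3260) - 15 = 3242 - 15 = 3227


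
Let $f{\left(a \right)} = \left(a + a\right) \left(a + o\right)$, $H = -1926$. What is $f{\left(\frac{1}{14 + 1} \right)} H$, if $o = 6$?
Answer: $- \frac{38948}{25} \approx -1557.9$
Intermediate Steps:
$f{\left(a \right)} = 2 a \left(6 + a\right)$ ($f{\left(a \right)} = \left(a + a\right) \left(a + 6\right) = 2 a \left(6 + a\right)$)
$f{\left(\frac{1}{14 + 1} \right)} H = \frac{2 \left(6 + \frac{1}{14 + 1}\right)}{14 + 1} \left(-1926\right) = \frac{2 \left(6 + \frac{1}{15}\right)}{15} \left(-1926\right) = 2 \cdot \frac{1}{15} \left(6 + \frac{1}{15}\right) \left(-1926\right) = 2 \cdot \frac{1}{15} \cdot \frac{91}{15} \left(-1926\right) = \frac{182}{225} \left(-1926\right) = - \frac{38948}{25}$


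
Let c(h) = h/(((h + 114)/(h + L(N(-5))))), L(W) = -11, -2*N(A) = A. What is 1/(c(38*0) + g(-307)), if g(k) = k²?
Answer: 1/94249 ≈ 1.0610e-5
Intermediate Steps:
N(A) = -A/2
c(h) = h*(-11 + h)/(114 + h) (c(h) = h/(((h + 114)/(h - 11))) = h/(((114 + h)/(-11 + h))) = h*((-11 + h)/(114 + h)) = h*(-11 + h)/(114 + h))
1/(c(38*0) + g(-307)) = 1/((38*0)*(-11 + 38*0)/(114 + 38*0) + (-307)²) = 1/(0*(-11 + 0)/(114 + 0) + 94249) = 1/(0*(-11)/114 + 94249) = 1/(0*(1/114)*(-11) + 94249) = 1/(0 + 94249) = 1/94249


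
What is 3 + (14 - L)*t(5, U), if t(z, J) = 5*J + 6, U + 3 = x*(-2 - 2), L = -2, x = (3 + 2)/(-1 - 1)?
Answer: 659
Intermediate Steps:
x = -5/2 (x = 5/(-2) = 5*(-1/2) = -5/2 ≈ -2.5000)
U = 7 (U = -3 - 5*(-2 - 2)/2 = -3 - 5/2*(-4) = -3 + 10 = 7)
t(z, J) = 6 + 5*J
3 + (14 - L)*t(5, U) = 3 + (14 - 1*(-2))*(6 + 5*7) = 3 + (14 + 2)*(6 + 35) = 3 + 16*41 = 3 + 656 = 659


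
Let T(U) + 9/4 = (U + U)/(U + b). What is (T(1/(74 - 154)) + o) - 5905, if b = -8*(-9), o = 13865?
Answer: 183314721/23036 ≈ 7957.8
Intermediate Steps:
b = 72
T(U) = -9/4 + 2*U/(72 + U) (T(U) = -9/4 + (U + U)/(U + 72) = -9/4 + (2*U)/(72 + U) = -9/4 + 2*U/(72 + U))
(T(1/(74 - 154)) + o) - 5905 = ((-648 - 1/(74 - 154))/(4*(72 + 1/(74 - 154))) + 13865) - 5905 = ((-648 - 1/(-80))/(4*(72 + 1/(-80))) + 13865) - 5905 = ((-648 - 1*(-1/80))/(4*(72 - 1/80)) + 13865) - 5905 = ((-648 + 1/80)/(4*(5759/80)) + 13865) - 5905 = ((¼)*(80/5759)*(-51839/80) + 13865) - 5905 = (-51839/23036 + 13865) - 5905 = 319342301/23036 - 5905 = 183314721/23036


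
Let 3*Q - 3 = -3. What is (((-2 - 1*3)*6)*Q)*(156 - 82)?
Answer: 0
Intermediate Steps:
Q = 0 (Q = 1 + (1/3)*(-3) = 1 - 1 = 0)
(((-2 - 1*3)*6)*Q)*(156 - 82) = (((-2 - 1*3)*6)*0)*(156 - 82) = (((-2 - 3)*6)*0)*74 = (-5*6*0)*74 = -30*0*74 = 0*74 = 0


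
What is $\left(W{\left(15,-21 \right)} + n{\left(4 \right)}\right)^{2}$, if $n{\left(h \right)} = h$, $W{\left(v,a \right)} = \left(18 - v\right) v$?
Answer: $2401$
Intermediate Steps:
$W{\left(v,a \right)} = v \left(18 - v\right)$
$\left(W{\left(15,-21 \right)} + n{\left(4 \right)}\right)^{2} = \left(15 \left(18 - 15\right) + 4\right)^{2} = \left(15 \cdot 3 + 4\right)^{2} = \left(45 + 4\right)^{2} = 49^{2} = 2401$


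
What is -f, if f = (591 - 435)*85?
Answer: -13260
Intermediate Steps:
f = 13260 (f = 156*85 = 13260)
-f = -1*13260 = -13260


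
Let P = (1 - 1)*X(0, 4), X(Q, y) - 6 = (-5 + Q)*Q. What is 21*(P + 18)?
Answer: 378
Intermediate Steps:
X(Q, y) = 6 + Q*(-5 + Q) (X(Q, y) = 6 + (-5 + Q)*Q = 6 + Q*(-5 + Q))
P = 0 (P = (1 - 1)*(6 + 0² - 5*0) = 0*(6 + 0 + 0) = 0*6 = 0)
21*(P + 18) = 21*(0 + 18) = 21*18 = 378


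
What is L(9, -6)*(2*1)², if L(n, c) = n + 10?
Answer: 76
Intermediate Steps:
L(n, c) = 10 + n
L(9, -6)*(2*1)² = (10 + 9)*(2*1)² = 19*2² = 19*4 = 76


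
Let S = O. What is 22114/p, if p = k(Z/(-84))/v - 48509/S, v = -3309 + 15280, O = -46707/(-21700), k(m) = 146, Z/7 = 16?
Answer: -6182294848329/6300605033539 ≈ -0.98122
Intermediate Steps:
Z = 112 (Z = 7*16 = 112)
O = 46707/21700 (O = -46707*(-1/21700) = 46707/21700 ≈ 2.1524)
S = 46707/21700 ≈ 2.1524
v = 11971
p = -12601210067078/559129497 (p = 146/11971 - 48509/46707/21700 = 146*(1/11971) - 48509*21700/46707 = 146/11971 - 1052645300/46707 = -12601210067078/559129497 ≈ -22537.)
22114/p = 22114/(-12601210067078/559129497) = 22114*(-559129497/12601210067078) = -6182294848329/6300605033539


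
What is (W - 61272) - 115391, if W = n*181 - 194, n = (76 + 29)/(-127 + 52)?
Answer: -885552/5 ≈ -1.7711e+5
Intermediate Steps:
n = -7/5 (n = 105/(-75) = 105*(-1/75) = -7/5 ≈ -1.4000)
W = -2237/5 (W = -7/5*181 - 194 = -1267/5 - 194 = -2237/5 ≈ -447.40)
(W - 61272) - 115391 = (-2237/5 - 61272) - 115391 = -308597/5 - 115391 = -885552/5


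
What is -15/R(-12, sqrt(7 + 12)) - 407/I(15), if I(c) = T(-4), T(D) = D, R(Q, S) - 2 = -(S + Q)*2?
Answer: 1011/10 - sqrt(19)/20 ≈ 100.88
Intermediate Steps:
R(Q, S) = 2 - 2*Q - 2*S (R(Q, S) = 2 - (S + Q)*2 = 2 - (Q + S)*2 = 2 + (-Q - S)*2 = 2 + (-2*Q - 2*S) = 2 - 2*Q - 2*S)
I(c) = -4
-15/R(-12, sqrt(7 + 12)) - 407/I(15) = -15/(2 - 2*(-12) - 2*sqrt(7 + 12)) - 407/(-4) = -15/(2 + 24 - 2*sqrt(19)) - 407*(-1/4) = -15/(26 - 2*sqrt(19)) + 407/4 = 407/4 - 15/(26 - 2*sqrt(19))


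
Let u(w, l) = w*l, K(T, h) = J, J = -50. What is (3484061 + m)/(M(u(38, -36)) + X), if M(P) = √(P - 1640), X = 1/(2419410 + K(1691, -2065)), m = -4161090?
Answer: 1637976881440*I/(-I + 19354880*√47) ≈ -9.3031e-5 + 12344.0*I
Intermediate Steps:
K(T, h) = -50
X = 1/2419360 (X = 1/(2419410 - 50) = 1/2419360 ≈ 4.1333e-7)
u(w, l) = l*w
M(P) = √(-1640 + P)
(3484061 + m)/(M(u(38, -36)) + X) = (3484061 - 4161090)/(√(-1640 - 36*38) + 1/2419360) = -677029/(√(-1640 - 1368) + 1/2419360) = -677029/(√(-3008) + 1/2419360) = -677029/(8*I*√47 + 1/2419360) = -677029/(1/2419360 + 8*I*√47)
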